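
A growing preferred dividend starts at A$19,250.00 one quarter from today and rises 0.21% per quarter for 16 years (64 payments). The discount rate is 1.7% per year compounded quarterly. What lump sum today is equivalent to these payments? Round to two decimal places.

A$1,147,597.70

Periodic rate r = 0.017/4 per quarter; n is counted in quarters.
Growing ordinary annuity: PV = PMT₁ × [1 − ((1+g)/(1+r))^n] / (r − g) = 19,250 × [1 − ((1+0.0021)/(1+r))^64] / (r − 0.0021) = A$1,147,597.70.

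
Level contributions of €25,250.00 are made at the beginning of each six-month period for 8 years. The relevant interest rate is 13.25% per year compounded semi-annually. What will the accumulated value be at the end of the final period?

This is an annuity due: 16 deposits of €25,250.00 at the beginning of each six-month period.
Periodic rate r = 0.1325/2 per half-year; n is counted in half-years.
FV = PMT × [((1+r)^n − 1)/r] × (1+r) = 25,250 × [(1+r)^16 − 1] / r × (1+r) = €727,790.78

€727,790.78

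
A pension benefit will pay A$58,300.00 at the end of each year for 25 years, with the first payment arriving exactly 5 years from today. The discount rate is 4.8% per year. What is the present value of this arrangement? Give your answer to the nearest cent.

Ordinary annuity of 25 payments, first payment at period 5.
Periodic rate r = 0.048 per year.
The ordinary-annuity PV formula values the stream one period before the first payment (period 4); discount that back 4 periods:
PV₀ = 58,300 × [1 − (1+r)^−25] / r × (1+r)^−4 = A$695,037.23

A$695,037.23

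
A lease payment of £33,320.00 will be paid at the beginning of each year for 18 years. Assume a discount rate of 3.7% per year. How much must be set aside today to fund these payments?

£448,276.49

This is an annuity due: 18 payments of £33,320.00 at the beginning of each year.
Periodic rate r = 0.037 per year.
PV = PMT × [(1 − (1+r)^−n)/r] × (1+r) = 33,320 × [1 − (1+r)^−18] / r × (1+r) = £448,276.49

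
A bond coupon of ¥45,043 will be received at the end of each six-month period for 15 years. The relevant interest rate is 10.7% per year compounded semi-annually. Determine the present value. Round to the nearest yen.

This is an ordinary annuity: 30 payments of ¥45,043 at the end of each six-month period.
Periodic rate r = 0.107/2 per half-year; n is counted in half-years.
PV = PMT × [(1 − (1+r)^−n)/r] = 45,043 × [1 − (1+r)^−30] / r = ¥665,631

¥665,631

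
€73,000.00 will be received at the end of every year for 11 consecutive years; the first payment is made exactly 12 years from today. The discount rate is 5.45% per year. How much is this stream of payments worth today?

Ordinary annuity of 11 payments, first payment at period 12.
Periodic rate r = 0.0545 per year.
The ordinary-annuity PV formula values the stream one period before the first payment (period 11); discount that back 11 periods:
PV₀ = 73,000 × [1 − (1+r)^−11] / r × (1+r)^−11 = €330,385.70

€330,385.70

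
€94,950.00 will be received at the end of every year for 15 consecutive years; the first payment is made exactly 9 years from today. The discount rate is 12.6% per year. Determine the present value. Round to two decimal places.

€242,445.33

Ordinary annuity of 15 payments, first payment at period 9.
Periodic rate r = 0.126 per year.
The ordinary-annuity PV formula values the stream one period before the first payment (period 8); discount that back 8 periods:
PV₀ = 94,950 × [1 − (1+r)^−15] / r × (1+r)^−8 = €242,445.33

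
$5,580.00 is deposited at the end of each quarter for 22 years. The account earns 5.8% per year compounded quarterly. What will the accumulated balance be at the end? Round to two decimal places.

This is an ordinary annuity: 88 deposits of $5,580.00 at the end of each quarter.
Periodic rate r = 0.058/4 per quarter; n is counted in quarters.
FV = PMT × [((1+r)^n − 1)/r] = 5,580 × [(1+r)^88 − 1] / r = $981,159.89

$981,159.89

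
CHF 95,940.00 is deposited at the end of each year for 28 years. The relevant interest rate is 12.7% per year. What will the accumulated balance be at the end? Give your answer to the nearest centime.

This is an ordinary annuity: 28 deposits of CHF 95,940.00 at the end of each year.
Periodic rate r = 0.127 per year.
FV = PMT × [((1+r)^n − 1)/r] = 95,940 × [(1+r)^28 − 1] / r = CHF 20,726,118.30

CHF 20,726,118.30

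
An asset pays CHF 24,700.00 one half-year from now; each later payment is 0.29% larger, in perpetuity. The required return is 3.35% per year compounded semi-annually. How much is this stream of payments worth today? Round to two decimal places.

CHF 1,783,393.50

Periodic rate r = 0.0335/2 per half-year.
Growing perpetuity (Gordon): PV = PMT₁ / (r − g) = 24,700 / (r − 0.0029) = CHF 1,783,393.50.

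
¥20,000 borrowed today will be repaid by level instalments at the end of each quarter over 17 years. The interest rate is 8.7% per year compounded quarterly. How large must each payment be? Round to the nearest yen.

Level ordinary annuity; solve PV = PMT × [(1 − (1+r)^−n)/r] for PMT.
Periodic rate r = 0.087/4 per quarter; n is counted in quarters.
With n = 68: PMT = 20,000 / ([(1 − (1+r)^−n)/r]) = ¥566

¥566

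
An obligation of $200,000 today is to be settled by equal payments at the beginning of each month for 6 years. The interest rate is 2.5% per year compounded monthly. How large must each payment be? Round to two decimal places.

$2,987.98

Level annuity due; solve PV = PMT × [(1 − (1+r)^−n)/r] × (1+r) for PMT.
Periodic rate r = 0.025/12 per month; n is counted in months.
With n = 72: PMT = 200,000 / ([(1 − (1+r)^−n)/r] × (1+r)) = $2,987.98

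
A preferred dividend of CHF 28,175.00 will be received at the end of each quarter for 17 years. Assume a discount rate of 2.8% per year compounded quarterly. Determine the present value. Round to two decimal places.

This is an ordinary annuity: 68 payments of CHF 28,175.00 at the end of each quarter.
Periodic rate r = 0.028/4 per quarter; n is counted in quarters.
PV = PMT × [(1 − (1+r)^−n)/r] = 28,175 × [1 − (1+r)^−68] / r = CHF 1,520,264.41

CHF 1,520,264.41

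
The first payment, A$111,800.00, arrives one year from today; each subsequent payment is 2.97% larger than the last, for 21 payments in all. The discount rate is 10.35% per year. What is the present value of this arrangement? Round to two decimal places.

Periodic rate r = 0.1035 per year.
Growing ordinary annuity: PV = PMT₁ × [1 − ((1+g)/(1+r))^n] / (r − g) = 111,800 × [1 − ((1+0.0297)/(1+r))^21] / (r − 0.0297) = A$1,160,833.36.

A$1,160,833.36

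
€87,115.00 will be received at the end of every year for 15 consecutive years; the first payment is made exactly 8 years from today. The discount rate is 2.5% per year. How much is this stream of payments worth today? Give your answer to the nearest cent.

Ordinary annuity of 15 payments, first payment at period 8.
Periodic rate r = 0.025 per year.
The ordinary-annuity PV formula values the stream one period before the first payment (period 7); discount that back 7 periods:
PV₀ = 87,115 × [1 − (1+r)^−15] / r × (1+r)^−7 = €907,391.81

€907,391.81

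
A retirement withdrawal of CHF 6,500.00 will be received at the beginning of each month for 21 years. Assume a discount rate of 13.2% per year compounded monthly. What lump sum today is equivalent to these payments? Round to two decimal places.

CHF 559,479.29

This is an annuity due: 252 payments of CHF 6,500.00 at the beginning of each month.
Periodic rate r = 0.132/12 per month; n is counted in months.
PV = PMT × [(1 − (1+r)^−n)/r] × (1+r) = 6,500 × [1 − (1+r)^−252] / r × (1+r) = CHF 559,479.29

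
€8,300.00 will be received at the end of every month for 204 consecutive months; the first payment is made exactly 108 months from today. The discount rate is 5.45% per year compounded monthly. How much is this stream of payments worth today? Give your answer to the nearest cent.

Ordinary annuity of 204 payments, first payment at period 108.
Periodic rate r = 0.0545/12 per month; n is counted in months.
The ordinary-annuity PV formula values the stream one period before the first payment (period 107); discount that back 107 periods:
PV₀ = 8,300 × [1 − (1+r)^−204] / r × (1+r)^−107 = €678,852.89

€678,852.89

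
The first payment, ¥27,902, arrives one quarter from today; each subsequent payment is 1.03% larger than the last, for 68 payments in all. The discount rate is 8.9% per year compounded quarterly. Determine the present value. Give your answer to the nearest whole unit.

¥1,285,335

Periodic rate r = 0.089/4 per quarter; n is counted in quarters.
Growing ordinary annuity: PV = PMT₁ × [1 − ((1+g)/(1+r))^n] / (r − g) = 27,902 × [1 − ((1+0.0103)/(1+r))^68] / (r − 0.0103) = ¥1,285,335.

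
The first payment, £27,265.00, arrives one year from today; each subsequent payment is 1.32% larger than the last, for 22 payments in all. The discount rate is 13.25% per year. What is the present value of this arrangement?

Periodic rate r = 0.1325 per year.
Growing ordinary annuity: PV = PMT₁ × [1 − ((1+g)/(1+r))^n] / (r − g) = 27,265 × [1 − ((1+0.0132)/(1+r))^22] / (r − 0.0132) = £208,798.25.

£208,798.25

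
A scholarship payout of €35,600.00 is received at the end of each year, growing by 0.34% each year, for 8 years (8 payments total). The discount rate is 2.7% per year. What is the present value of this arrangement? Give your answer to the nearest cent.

Periodic rate r = 0.027 per year.
Growing ordinary annuity: PV = PMT₁ × [1 − ((1+g)/(1+r))^n] / (r − g) = 35,600 × [1 − ((1+0.0034)/(1+r))^8] / (r − 0.0034) = €256,004.90.

€256,004.90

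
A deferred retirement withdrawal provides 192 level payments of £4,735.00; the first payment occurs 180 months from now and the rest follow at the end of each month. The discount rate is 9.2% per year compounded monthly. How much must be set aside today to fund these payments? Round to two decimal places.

£121,074.50

Ordinary annuity of 192 payments, first payment at period 180.
Periodic rate r = 0.092/12 per month; n is counted in months.
The ordinary-annuity PV formula values the stream one period before the first payment (period 179); discount that back 179 periods:
PV₀ = 4,735 × [1 − (1+r)^−192] / r × (1+r)^−179 = £121,074.50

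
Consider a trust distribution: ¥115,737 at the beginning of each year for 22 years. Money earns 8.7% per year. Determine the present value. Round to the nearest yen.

¥1,215,302

This is an annuity due: 22 payments of ¥115,737 at the beginning of each year.
Periodic rate r = 0.087 per year.
PV = PMT × [(1 − (1+r)^−n)/r] × (1+r) = 115,737 × [1 − (1+r)^−22] / r × (1+r) = ¥1,215,302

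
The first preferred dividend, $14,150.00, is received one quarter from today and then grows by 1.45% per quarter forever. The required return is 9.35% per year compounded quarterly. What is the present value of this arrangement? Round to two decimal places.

Periodic rate r = 0.0935/4 per quarter.
Growing perpetuity (Gordon): PV = PMT₁ / (r − g) = 14,150 / (r − 0.0145) = $1,594,366.20.

$1,594,366.20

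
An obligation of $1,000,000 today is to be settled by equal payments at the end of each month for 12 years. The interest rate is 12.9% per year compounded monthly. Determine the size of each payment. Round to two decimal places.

$13,684.46

Level ordinary annuity; solve PV = PMT × [(1 − (1+r)^−n)/r] for PMT.
Periodic rate r = 0.129/12 per month; n is counted in months.
With n = 144: PMT = 1,000,000 / ([(1 − (1+r)^−n)/r]) = $13,684.46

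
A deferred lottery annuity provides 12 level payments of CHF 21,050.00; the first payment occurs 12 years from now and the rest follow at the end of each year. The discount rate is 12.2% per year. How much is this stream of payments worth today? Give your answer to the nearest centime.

Ordinary annuity of 12 payments, first payment at period 12.
Periodic rate r = 0.122 per year.
The ordinary-annuity PV formula values the stream one period before the first payment (period 11); discount that back 11 periods:
PV₀ = 21,050 × [1 − (1+r)^−12] / r × (1+r)^−11 = CHF 36,417.87

CHF 36,417.87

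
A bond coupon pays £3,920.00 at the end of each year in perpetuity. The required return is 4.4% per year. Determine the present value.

Periodic rate r = 0.044 per year.
Level perpetuity: PV = PMT / r = 3,920 / (0.044) = £89,090.91.

£89,090.91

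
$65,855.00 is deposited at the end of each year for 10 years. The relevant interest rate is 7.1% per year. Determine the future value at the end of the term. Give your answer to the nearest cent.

$914,191.19

This is an ordinary annuity: 10 deposits of $65,855.00 at the end of each year.
Periodic rate r = 0.071 per year.
FV = PMT × [((1+r)^n − 1)/r] = 65,855 × [(1+r)^10 − 1] / r = $914,191.19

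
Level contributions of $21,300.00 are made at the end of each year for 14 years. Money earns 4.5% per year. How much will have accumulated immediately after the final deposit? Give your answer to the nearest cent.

This is an ordinary annuity: 14 deposits of $21,300.00 at the end of each year.
Periodic rate r = 0.045 per year.
FV = PMT × [((1+r)^n − 1)/r] = 21,300 × [(1+r)^14 − 1] / r = $403,253.93

$403,253.93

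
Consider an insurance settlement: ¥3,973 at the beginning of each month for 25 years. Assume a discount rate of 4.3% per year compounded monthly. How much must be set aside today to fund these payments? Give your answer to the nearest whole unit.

This is an annuity due: 300 payments of ¥3,973 at the beginning of each month.
Periodic rate r = 0.043/12 per month; n is counted in months.
PV = PMT × [(1 − (1+r)^−n)/r] × (1+r) = 3,973 × [1 − (1+r)^−300] / r × (1+r) = ¥732,219

¥732,219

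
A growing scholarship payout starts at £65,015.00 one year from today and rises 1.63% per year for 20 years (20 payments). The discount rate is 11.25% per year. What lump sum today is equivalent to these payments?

Periodic rate r = 0.1125 per year.
Growing ordinary annuity: PV = PMT₁ × [1 − ((1+g)/(1+r))^n] / (r − g) = 65,015 × [1 − ((1+0.0163)/(1+r))^20] / (r − 0.0163) = £565,098.72.

£565,098.72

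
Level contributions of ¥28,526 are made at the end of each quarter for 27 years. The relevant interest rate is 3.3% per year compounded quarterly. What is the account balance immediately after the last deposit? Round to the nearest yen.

This is an ordinary annuity: 108 deposits of ¥28,526 at the end of each quarter.
Periodic rate r = 0.033/4 per quarter; n is counted in quarters.
FV = PMT × [((1+r)^n − 1)/r] = 28,526 × [(1+r)^108 − 1] / r = ¥4,939,916

¥4,939,916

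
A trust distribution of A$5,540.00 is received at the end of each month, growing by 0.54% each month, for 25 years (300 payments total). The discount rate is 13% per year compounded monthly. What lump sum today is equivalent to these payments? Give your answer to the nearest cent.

A$817,217.58

Periodic rate r = 0.13/12 per month; n is counted in months.
Growing ordinary annuity: PV = PMT₁ × [1 − ((1+g)/(1+r))^n] / (r − g) = 5,540 × [1 − ((1+0.0054)/(1+r))^300] / (r − 0.0054) = A$817,217.58.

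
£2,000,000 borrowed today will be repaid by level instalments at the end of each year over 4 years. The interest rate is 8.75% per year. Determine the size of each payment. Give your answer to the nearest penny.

£613,953.15

Level ordinary annuity; solve PV = PMT × [(1 − (1+r)^−n)/r] for PMT.
Periodic rate r = 0.0875 per year.
With n = 4: PMT = 2,000,000 / ([(1 − (1+r)^−n)/r]) = £613,953.15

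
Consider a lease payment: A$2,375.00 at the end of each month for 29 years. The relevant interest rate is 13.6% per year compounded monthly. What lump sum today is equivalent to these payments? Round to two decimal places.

This is an ordinary annuity: 348 payments of A$2,375.00 at the end of each month.
Periodic rate r = 0.136/12 per month; n is counted in months.
PV = PMT × [(1 − (1+r)^−n)/r] = 2,375 × [1 − (1+r)^−348] / r = A$205,408.50

A$205,408.50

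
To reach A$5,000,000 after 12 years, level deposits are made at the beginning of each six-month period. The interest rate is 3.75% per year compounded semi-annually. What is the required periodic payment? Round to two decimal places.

Level annuity due; solve FV = PMT × [((1+r)^n − 1)/r] × (1+r) for PMT.
Periodic rate r = 0.0375/2 per half-year; n is counted in half-years.
With n = 24: PMT = 5,000,000 / ([((1+r)^n − 1)/r] × (1+r)) = A$163,805.64

A$163,805.64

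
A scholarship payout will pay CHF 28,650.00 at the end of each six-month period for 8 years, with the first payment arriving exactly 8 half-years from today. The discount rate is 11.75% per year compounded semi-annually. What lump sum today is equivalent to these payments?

CHF 195,831.21

Ordinary annuity of 16 payments, first payment at period 8.
Periodic rate r = 0.1175/2 per half-year; n is counted in half-years.
The ordinary-annuity PV formula values the stream one period before the first payment (period 7); discount that back 7 periods:
PV₀ = 28,650 × [1 − (1+r)^−16] / r × (1+r)^−7 = CHF 195,831.21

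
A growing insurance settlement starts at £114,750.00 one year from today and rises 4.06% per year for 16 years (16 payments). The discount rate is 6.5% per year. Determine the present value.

Periodic rate r = 0.065 per year.
Growing ordinary annuity: PV = PMT₁ × [1 − ((1+g)/(1+r))^n] / (r − g) = 114,750 × [1 − ((1+0.0406)/(1+r))^16] / (r − 0.0406) = £1,457,154.56.

£1,457,154.56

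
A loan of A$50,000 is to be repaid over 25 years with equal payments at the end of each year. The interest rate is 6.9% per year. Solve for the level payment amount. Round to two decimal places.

Level ordinary annuity; solve PV = PMT × [(1 − (1+r)^−n)/r] for PMT.
Periodic rate r = 0.069 per year.
With n = 25: PMT = 50,000 / ([(1 − (1+r)^−n)/r]) = A$4,251.95

A$4,251.95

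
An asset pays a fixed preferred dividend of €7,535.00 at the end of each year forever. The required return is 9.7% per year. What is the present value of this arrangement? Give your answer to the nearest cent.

Periodic rate r = 0.097 per year.
Level perpetuity: PV = PMT / r = 7,535 / (0.097) = €77,680.41.

€77,680.41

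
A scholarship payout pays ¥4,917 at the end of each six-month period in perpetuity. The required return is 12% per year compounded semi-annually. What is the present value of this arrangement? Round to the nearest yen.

Periodic rate r = 0.12/2 per half-year.
Level perpetuity: PV = PMT / r = 4,917 / (0.12/2) = ¥81,950.

¥81,950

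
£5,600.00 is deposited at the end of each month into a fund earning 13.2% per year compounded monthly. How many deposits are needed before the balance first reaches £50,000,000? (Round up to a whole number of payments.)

Periodic rate r = 0.132/12 per month; n is counted in months.
Ordinary annuity FV: 50,000,000 = 5,600 × [((1+r)^n − 1)/r].
(1+r)^n = 1 + 50,000,000 × r / 5,600, so n = ln(1 + 50,000,000·r/5,600) / ln(1+r) = 420.23.
Round up to a whole number of payments: n = 421.

421 payments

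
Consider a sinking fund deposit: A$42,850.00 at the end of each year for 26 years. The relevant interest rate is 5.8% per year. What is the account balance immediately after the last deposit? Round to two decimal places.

This is an ordinary annuity: 26 deposits of A$42,850.00 at the end of each year.
Periodic rate r = 0.058 per year.
FV = PMT × [((1+r)^n − 1)/r] = 42,850 × [(1+r)^26 − 1] / r = A$2,461,208.48

A$2,461,208.48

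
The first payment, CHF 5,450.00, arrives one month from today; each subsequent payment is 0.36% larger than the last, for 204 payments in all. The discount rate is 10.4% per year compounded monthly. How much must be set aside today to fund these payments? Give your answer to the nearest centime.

CHF 690,602.83

Periodic rate r = 0.104/12 per month; n is counted in months.
Growing ordinary annuity: PV = PMT₁ × [1 − ((1+g)/(1+r))^n] / (r − g) = 5,450 × [1 − ((1+0.0036)/(1+r))^204] / (r − 0.0036) = CHF 690,602.83.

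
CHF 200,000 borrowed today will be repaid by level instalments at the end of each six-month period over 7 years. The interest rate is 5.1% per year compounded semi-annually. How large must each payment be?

Level ordinary annuity; solve PV = PMT × [(1 − (1+r)^−n)/r] for PMT.
Periodic rate r = 0.051/2 per half-year; n is counted in half-years.
With n = 14: PMT = 200,000 / ([(1 − (1+r)^−n)/r]) = CHF 17,166.61

CHF 17,166.61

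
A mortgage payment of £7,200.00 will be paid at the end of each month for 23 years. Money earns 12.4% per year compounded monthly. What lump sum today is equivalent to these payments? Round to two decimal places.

This is an ordinary annuity: 276 payments of £7,200.00 at the end of each month.
Periodic rate r = 0.124/12 per month; n is counted in months.
PV = PMT × [(1 − (1+r)^−n)/r] = 7,200 × [1 − (1+r)^−276] / r = £655,957.30

£655,957.30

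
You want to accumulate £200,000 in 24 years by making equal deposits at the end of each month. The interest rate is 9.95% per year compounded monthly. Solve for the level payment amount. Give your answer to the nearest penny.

Level ordinary annuity; solve FV = PMT × [((1+r)^n − 1)/r] for PMT.
Periodic rate r = 0.0995/12 per month; n is counted in months.
With n = 288: PMT = 200,000 / ([((1+r)^n − 1)/r]) = £169.48

£169.48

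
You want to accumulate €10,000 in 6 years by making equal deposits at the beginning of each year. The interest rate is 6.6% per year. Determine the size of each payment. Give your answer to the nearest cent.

Level annuity due; solve FV = PMT × [((1+r)^n − 1)/r] × (1+r) for PMT.
Periodic rate r = 0.066 per year.
With n = 6: PMT = 10,000 / ([((1+r)^n − 1)/r] × (1+r)) = €1,324.69

€1,324.69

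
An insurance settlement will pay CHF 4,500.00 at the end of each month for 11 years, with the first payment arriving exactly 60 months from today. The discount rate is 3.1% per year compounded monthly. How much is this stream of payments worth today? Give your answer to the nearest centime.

CHF 431,780.19

Ordinary annuity of 132 payments, first payment at period 60.
Periodic rate r = 0.031/12 per month; n is counted in months.
The ordinary-annuity PV formula values the stream one period before the first payment (period 59); discount that back 59 periods:
PV₀ = 4,500 × [1 − (1+r)^−132] / r × (1+r)^−59 = CHF 431,780.19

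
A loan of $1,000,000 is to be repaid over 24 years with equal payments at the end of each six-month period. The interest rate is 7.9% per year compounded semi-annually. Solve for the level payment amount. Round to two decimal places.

$46,787.01

Level ordinary annuity; solve PV = PMT × [(1 − (1+r)^−n)/r] for PMT.
Periodic rate r = 0.079/2 per half-year; n is counted in half-years.
With n = 48: PMT = 1,000,000 / ([(1 − (1+r)^−n)/r]) = $46,787.01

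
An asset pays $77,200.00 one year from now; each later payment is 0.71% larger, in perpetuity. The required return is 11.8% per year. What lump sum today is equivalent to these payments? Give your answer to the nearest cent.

$696,122.63

Periodic rate r = 0.118 per year.
Growing perpetuity (Gordon): PV = PMT₁ / (r − g) = 77,200 / (r − 0.0071) = $696,122.63.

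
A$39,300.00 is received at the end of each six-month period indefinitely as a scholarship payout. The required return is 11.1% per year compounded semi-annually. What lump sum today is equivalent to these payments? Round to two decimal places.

A$708,108.11

Periodic rate r = 0.111/2 per half-year.
Level perpetuity: PV = PMT / r = 39,300 / (0.111/2) = A$708,108.11.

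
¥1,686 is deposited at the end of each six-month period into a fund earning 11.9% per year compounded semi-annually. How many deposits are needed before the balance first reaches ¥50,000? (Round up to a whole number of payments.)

Periodic rate r = 0.119/2 per half-year; n is counted in half-years.
Ordinary annuity FV: 50,000 = 1,686 × [((1+r)^n − 1)/r].
(1+r)^n = 1 + 50,000 × r / 1,686, so n = ln(1 + 50,000·r/1,686) / ln(1+r) = 17.59.
Round up to a whole number of payments: n = 18.

18 payments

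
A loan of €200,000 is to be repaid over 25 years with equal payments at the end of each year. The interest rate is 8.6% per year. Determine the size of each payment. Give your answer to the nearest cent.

Level ordinary annuity; solve PV = PMT × [(1 − (1+r)^−n)/r] for PMT.
Periodic rate r = 0.086 per year.
With n = 25: PMT = 200,000 / ([(1 − (1+r)^−n)/r]) = €19,705.15

€19,705.15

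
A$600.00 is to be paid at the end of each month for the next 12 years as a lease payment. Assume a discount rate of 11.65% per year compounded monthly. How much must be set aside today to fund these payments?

This is an ordinary annuity: 144 payments of A$600.00 at the end of each month.
Periodic rate r = 0.1165/12 per month; n is counted in months.
PV = PMT × [(1 − (1+r)^−n)/r] = 600 × [1 − (1+r)^−144] / r = A$46,428.42

A$46,428.42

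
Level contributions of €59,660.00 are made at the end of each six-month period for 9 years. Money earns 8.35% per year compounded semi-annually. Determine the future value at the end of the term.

€1,554,819.50

This is an ordinary annuity: 18 deposits of €59,660.00 at the end of each six-month period.
Periodic rate r = 0.0835/2 per half-year; n is counted in half-years.
FV = PMT × [((1+r)^n − 1)/r] = 59,660 × [(1+r)^18 − 1] / r = €1,554,819.50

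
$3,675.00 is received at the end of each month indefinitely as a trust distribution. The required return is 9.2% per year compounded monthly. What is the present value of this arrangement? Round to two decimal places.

Periodic rate r = 0.092/12 per month.
Level perpetuity: PV = PMT / r = 3,675 / (0.092/12) = $479,347.83.

$479,347.83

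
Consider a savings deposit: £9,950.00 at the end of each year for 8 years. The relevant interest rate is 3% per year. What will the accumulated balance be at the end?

This is an ordinary annuity: 8 deposits of £9,950.00 at the end of each year.
Periodic rate r = 0.03 per year.
FV = PMT × [((1+r)^n − 1)/r] = 9,950 × [(1+r)^8 − 1] / r = £88,478.74

£88,478.74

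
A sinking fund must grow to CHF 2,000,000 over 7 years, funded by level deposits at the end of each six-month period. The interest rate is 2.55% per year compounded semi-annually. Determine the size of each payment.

Level ordinary annuity; solve FV = PMT × [((1+r)^n − 1)/r] for PMT.
Periodic rate r = 0.0255/2 per half-year; n is counted in half-years.
With n = 14: PMT = 2,000,000 / ([((1+r)^n − 1)/r]) = CHF 131,392.65

CHF 131,392.65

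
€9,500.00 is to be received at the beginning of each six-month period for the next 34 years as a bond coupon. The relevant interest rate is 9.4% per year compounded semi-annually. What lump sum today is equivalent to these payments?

This is an annuity due: 68 payments of €9,500.00 at the beginning of each six-month period.
Periodic rate r = 0.094/2 per half-year; n is counted in half-years.
PV = PMT × [(1 − (1+r)^−n)/r] × (1+r) = 9,500 × [1 − (1+r)^−68] / r × (1+r) = €202,312.33

€202,312.33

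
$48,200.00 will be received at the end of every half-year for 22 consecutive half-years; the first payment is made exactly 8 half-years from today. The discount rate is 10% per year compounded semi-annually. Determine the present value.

Ordinary annuity of 22 payments, first payment at period 8.
Periodic rate r = 0.1/2 per half-year; n is counted in half-years.
The ordinary-annuity PV formula values the stream one period before the first payment (period 7); discount that back 7 periods:
PV₀ = 48,200 × [1 − (1+r)^−22] / r × (1+r)^−7 = $450,896.55

$450,896.55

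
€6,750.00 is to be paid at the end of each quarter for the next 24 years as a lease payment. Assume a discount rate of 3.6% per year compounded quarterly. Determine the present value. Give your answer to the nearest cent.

€432,671.34

This is an ordinary annuity: 96 payments of €6,750.00 at the end of each quarter.
Periodic rate r = 0.036/4 per quarter; n is counted in quarters.
PV = PMT × [(1 − (1+r)^−n)/r] = 6,750 × [1 − (1+r)^−96] / r = €432,671.34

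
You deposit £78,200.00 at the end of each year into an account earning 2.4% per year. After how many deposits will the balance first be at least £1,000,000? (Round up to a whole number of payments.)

12 payments

Periodic rate r = 0.024 per year.
Ordinary annuity FV: 1,000,000 = 78,200 × [((1+r)^n − 1)/r].
(1+r)^n = 1 + 1,000,000 × r / 78,200, so n = ln(1 + 1,000,000·r/78,200) / ln(1+r) = 11.29.
Round up to a whole number of payments: n = 12.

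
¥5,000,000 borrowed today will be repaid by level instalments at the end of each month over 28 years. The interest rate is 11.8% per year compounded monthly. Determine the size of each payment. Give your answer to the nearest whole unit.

¥51,073

Level ordinary annuity; solve PV = PMT × [(1 − (1+r)^−n)/r] for PMT.
Periodic rate r = 0.118/12 per month; n is counted in months.
With n = 336: PMT = 5,000,000 / ([(1 − (1+r)^−n)/r]) = ¥51,073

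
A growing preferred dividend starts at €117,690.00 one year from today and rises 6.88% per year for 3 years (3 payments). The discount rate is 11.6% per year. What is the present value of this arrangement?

€303,179.04

Periodic rate r = 0.116 per year.
Growing ordinary annuity: PV = PMT₁ × [1 − ((1+g)/(1+r))^n] / (r − g) = 117,690 × [1 − ((1+0.0688)/(1+r))^3] / (r − 0.0688) = €303,179.04.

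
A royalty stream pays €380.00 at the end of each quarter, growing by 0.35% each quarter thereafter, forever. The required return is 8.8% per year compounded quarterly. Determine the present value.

Periodic rate r = 0.088/4 per quarter.
Growing perpetuity (Gordon): PV = PMT₁ / (r − g) = 380 / (r − 0.0035) = €20,540.54.

€20,540.54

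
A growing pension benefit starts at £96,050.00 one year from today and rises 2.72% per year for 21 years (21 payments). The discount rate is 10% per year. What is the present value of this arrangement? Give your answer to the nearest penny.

£1,006,129.85

Periodic rate r = 0.1 per year.
Growing ordinary annuity: PV = PMT₁ × [1 − ((1+g)/(1+r))^n] / (r − g) = 96,050 × [1 − ((1+0.0272)/(1+r))^21] / (r − 0.0272) = £1,006,129.85.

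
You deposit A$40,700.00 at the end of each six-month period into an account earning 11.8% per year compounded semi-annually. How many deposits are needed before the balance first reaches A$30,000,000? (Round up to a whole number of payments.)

67 payments

Periodic rate r = 0.118/2 per half-year; n is counted in half-years.
Ordinary annuity FV: 30,000,000 = 40,700 × [((1+r)^n − 1)/r].
(1+r)^n = 1 + 30,000,000 × r / 40,700, so n = ln(1 + 30,000,000·r/40,700) / ln(1+r) = 66.21.
Round up to a whole number of payments: n = 67.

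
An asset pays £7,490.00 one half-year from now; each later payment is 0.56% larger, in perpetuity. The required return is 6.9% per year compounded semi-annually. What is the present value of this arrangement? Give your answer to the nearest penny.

Periodic rate r = 0.069/2 per half-year.
Growing perpetuity (Gordon): PV = PMT₁ / (r − g) = 7,490 / (r − 0.0056) = £259,169.55.

£259,169.55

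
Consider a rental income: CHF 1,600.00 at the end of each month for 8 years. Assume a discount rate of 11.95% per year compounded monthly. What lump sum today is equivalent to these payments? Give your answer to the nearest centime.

CHF 98,610.93

This is an ordinary annuity: 96 payments of CHF 1,600.00 at the end of each month.
Periodic rate r = 0.1195/12 per month; n is counted in months.
PV = PMT × [(1 − (1+r)^−n)/r] = 1,600 × [1 − (1+r)^−96] / r = CHF 98,610.93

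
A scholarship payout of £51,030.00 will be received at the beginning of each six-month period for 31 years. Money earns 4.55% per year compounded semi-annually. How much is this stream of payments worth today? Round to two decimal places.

This is an annuity due: 62 payments of £51,030.00 at the beginning of each six-month period.
Periodic rate r = 0.0455/2 per half-year; n is counted in half-years.
PV = PMT × [(1 − (1+r)^−n)/r] × (1+r) = 51,030 × [1 − (1+r)^−62] / r × (1+r) = £1,725,377.90

£1,725,377.90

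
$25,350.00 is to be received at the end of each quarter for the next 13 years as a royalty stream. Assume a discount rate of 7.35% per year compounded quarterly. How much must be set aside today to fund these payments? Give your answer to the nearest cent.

This is an ordinary annuity: 52 payments of $25,350.00 at the end of each quarter.
Periodic rate r = 0.0735/4 per quarter; n is counted in quarters.
PV = PMT × [(1 − (1+r)^−n)/r] = 25,350 × [1 − (1+r)^−52] / r = $844,351.68

$844,351.68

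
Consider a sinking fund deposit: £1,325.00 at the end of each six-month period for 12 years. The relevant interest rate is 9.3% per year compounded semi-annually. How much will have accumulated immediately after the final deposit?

This is an ordinary annuity: 24 deposits of £1,325.00 at the end of each six-month period.
Periodic rate r = 0.093/2 per half-year; n is counted in half-years.
FV = PMT × [((1+r)^n − 1)/r] = 1,325 × [(1+r)^24 − 1] / r = £56,326.60

£56,326.60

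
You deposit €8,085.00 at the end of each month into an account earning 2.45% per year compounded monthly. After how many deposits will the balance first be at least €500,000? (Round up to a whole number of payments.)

59 payments

Periodic rate r = 0.0245/12 per month; n is counted in months.
Ordinary annuity FV: 500,000 = 8,085 × [((1+r)^n − 1)/r].
(1+r)^n = 1 + 500,000 × r / 8,085, so n = ln(1 + 500,000·r/8,085) / ln(1+r) = 58.30.
Round up to a whole number of payments: n = 59.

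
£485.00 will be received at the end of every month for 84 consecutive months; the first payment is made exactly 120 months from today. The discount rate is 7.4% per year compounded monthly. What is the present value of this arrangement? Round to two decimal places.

£15,263.09

Ordinary annuity of 84 payments, first payment at period 120.
Periodic rate r = 0.074/12 per month; n is counted in months.
The ordinary-annuity PV formula values the stream one period before the first payment (period 119); discount that back 119 periods:
PV₀ = 485 × [1 − (1+r)^−84] / r × (1+r)^−119 = £15,263.09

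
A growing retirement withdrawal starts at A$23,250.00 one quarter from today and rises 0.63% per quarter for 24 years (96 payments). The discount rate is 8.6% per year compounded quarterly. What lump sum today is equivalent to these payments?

A$1,166,917.31

Periodic rate r = 0.086/4 per quarter; n is counted in quarters.
Growing ordinary annuity: PV = PMT₁ × [1 − ((1+g)/(1+r))^n] / (r − g) = 23,250 × [1 − ((1+0.0063)/(1+r))^96] / (r − 0.0063) = A$1,166,917.31.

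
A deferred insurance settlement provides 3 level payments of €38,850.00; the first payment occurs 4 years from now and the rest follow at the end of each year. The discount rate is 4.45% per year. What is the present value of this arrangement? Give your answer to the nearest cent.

Ordinary annuity of 3 payments, first payment at period 4.
Periodic rate r = 0.0445 per year.
The ordinary-annuity PV formula values the stream one period before the first payment (period 3); discount that back 3 periods:
PV₀ = 38,850 × [1 − (1+r)^−3] / r × (1+r)^−3 = €93,808.98

€93,808.98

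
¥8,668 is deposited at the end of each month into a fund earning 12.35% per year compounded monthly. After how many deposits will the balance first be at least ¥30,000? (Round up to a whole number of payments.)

Periodic rate r = 0.1235/12 per month; n is counted in months.
Ordinary annuity FV: 30,000 = 8,668 × [((1+r)^n − 1)/r].
(1+r)^n = 1 + 30,000 × r / 8,668, so n = ln(1 + 30,000·r/8,668) / ln(1+r) = 3.42.
Round up to a whole number of payments: n = 4.

4 payments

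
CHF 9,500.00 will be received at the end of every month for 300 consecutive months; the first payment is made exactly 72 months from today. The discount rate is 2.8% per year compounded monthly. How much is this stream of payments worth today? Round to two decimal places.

CHF 1,735,636.59

Ordinary annuity of 300 payments, first payment at period 72.
Periodic rate r = 0.028/12 per month; n is counted in months.
The ordinary-annuity PV formula values the stream one period before the first payment (period 71); discount that back 71 periods:
PV₀ = 9,500 × [1 − (1+r)^−300] / r × (1+r)^−71 = CHF 1,735,636.59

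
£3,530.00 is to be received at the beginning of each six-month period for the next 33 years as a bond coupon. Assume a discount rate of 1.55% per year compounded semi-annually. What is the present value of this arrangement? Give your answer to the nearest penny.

This is an annuity due: 66 payments of £3,530.00 at the beginning of each six-month period.
Periodic rate r = 0.0155/2 per half-year; n is counted in half-years.
PV = PMT × [(1 − (1+r)^−n)/r] × (1+r) = 3,530 × [1 − (1+r)^−66] / r × (1+r) = £183,247.97

£183,247.97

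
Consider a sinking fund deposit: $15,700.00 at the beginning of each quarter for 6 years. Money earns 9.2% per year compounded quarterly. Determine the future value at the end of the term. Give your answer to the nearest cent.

$506,901.12

This is an annuity due: 24 deposits of $15,700.00 at the beginning of each quarter.
Periodic rate r = 0.092/4 per quarter; n is counted in quarters.
FV = PMT × [((1+r)^n − 1)/r] × (1+r) = 15,700 × [(1+r)^24 − 1] / r × (1+r) = $506,901.12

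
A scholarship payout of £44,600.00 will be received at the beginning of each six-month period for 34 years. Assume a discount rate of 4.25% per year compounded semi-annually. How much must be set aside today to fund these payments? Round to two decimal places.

£1,630,411.84

This is an annuity due: 68 payments of £44,600.00 at the beginning of each six-month period.
Periodic rate r = 0.0425/2 per half-year; n is counted in half-years.
PV = PMT × [(1 − (1+r)^−n)/r] × (1+r) = 44,600 × [1 − (1+r)^−68] / r × (1+r) = £1,630,411.84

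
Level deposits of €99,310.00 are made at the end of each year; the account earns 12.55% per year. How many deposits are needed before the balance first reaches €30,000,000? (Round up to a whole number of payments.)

31 payments

Periodic rate r = 0.1255 per year.
Ordinary annuity FV: 30,000,000 = 99,310 × [((1+r)^n − 1)/r].
(1+r)^n = 1 + 30,000,000 × r / 99,310, so n = ln(1 + 30,000,000·r/99,310) / ln(1+r) = 30.97.
Round up to a whole number of payments: n = 31.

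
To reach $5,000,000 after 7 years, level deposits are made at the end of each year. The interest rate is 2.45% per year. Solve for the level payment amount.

Level ordinary annuity; solve FV = PMT × [((1+r)^n − 1)/r] for PMT.
Periodic rate r = 0.0245 per year.
With n = 7: PMT = 5,000,000 / ([((1+r)^n − 1)/r]) = $663,479.22

$663,479.22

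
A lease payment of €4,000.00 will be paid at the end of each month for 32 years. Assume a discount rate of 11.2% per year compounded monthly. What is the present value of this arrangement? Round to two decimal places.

€416,472.95

This is an ordinary annuity: 384 payments of €4,000.00 at the end of each month.
Periodic rate r = 0.112/12 per month; n is counted in months.
PV = PMT × [(1 − (1+r)^−n)/r] = 4,000 × [1 − (1+r)^−384] / r = €416,472.95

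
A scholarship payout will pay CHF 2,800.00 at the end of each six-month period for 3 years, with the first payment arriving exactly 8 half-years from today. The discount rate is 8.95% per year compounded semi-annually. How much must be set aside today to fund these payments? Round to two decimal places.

CHF 10,638.79

Ordinary annuity of 6 payments, first payment at period 8.
Periodic rate r = 0.0895/2 per half-year; n is counted in half-years.
The ordinary-annuity PV formula values the stream one period before the first payment (period 7); discount that back 7 periods:
PV₀ = 2,800 × [1 − (1+r)^−6] / r × (1+r)^−7 = CHF 10,638.79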